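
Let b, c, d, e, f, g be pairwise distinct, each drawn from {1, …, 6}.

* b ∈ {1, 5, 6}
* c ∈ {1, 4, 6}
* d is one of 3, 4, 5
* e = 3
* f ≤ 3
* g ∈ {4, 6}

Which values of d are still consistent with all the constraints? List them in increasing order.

e has just one choice, so e = 3. So d, f can't be 3.
The 5 still-open variables together cover exactly {1, 2, 4, 5, 6} — 5 values for 5 variables — and 2 appears only in f's list, so f = 2.
No further eliminations apply; d can still be any of 4, 5.

4, 5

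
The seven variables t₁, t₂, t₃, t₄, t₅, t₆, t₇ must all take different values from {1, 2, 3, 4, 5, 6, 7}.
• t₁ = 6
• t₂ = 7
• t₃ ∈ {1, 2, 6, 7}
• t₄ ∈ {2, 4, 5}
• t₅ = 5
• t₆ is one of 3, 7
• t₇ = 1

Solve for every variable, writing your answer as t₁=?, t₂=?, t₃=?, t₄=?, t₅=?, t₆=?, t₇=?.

t₁=6, t₂=7, t₃=2, t₄=4, t₅=5, t₆=3, t₇=1

t₁ must be 6 (only option left). Eliminate 6 elsewhere: t₃.
t₂ has just one choice, so t₂ = 7. Strike 7 from t₃, t₆.
t₅ must be 5 (only option left). Remove 5 from t₄.
t₆ must be 3 (only option left).
That leaves t₇ = 1. Strike 1 from t₃.
t₃'s domain is down to {2}, so t₃ = 2. So t₄ can't be 2.
That leaves t₄ = 4.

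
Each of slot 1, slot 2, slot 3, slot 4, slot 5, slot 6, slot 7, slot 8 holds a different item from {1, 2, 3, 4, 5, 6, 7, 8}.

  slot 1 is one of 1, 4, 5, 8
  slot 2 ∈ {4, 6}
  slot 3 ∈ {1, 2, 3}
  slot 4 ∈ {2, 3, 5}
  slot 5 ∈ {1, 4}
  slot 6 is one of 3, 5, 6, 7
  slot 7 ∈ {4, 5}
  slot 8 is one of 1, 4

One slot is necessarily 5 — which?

The 8 variables draw from only 8 values {1, 2, 3, 4, 5, 6, 7, 8}, so each is used; only slot 6 can be 7, hence slot 6 = 7.
The 7 still-open variables together cover exactly {1, 2, 3, 4, 5, 6, 8} — 7 values for 7 variables — and 6 appears only in slot 2's list, so slot 2 = 6.
Among the 6 still-open variables, 8 fits only slot 1 (and all 6 values in {1, 2, 3, 4, 5, 8} must be used), so slot 1 = 8.
The 2 variables slot 5 and slot 8 are confined to {1, 4}, which locks those values in; drop them from slot 3, slot 7.
So 5 goes to slot 7.

slot 7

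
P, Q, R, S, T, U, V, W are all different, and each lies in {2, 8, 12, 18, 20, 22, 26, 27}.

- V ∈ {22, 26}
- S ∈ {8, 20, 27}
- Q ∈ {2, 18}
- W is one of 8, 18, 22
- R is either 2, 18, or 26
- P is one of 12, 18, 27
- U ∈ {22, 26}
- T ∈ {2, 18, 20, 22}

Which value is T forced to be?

20

The 8 variables draw from only 8 values {2, 8, 12, 18, 20, 22, 26, 27}, so each is used; only P can be 12, hence P = 12.
The 7 still-open variables draw from only 7 values {2, 8, 18, 20, 22, 26, 27}, so each is used; only S can be 27, hence S = 27.
Among the 6 still-open variables, 8 fits only W (and all 6 values in {2, 8, 18, 20, 22, 26} must be used), so W = 8.
The 5 still-open variables together cover exactly {2, 18, 20, 22, 26} — 5 values for 5 variables — and 20 appears only in T's list, so T = 20.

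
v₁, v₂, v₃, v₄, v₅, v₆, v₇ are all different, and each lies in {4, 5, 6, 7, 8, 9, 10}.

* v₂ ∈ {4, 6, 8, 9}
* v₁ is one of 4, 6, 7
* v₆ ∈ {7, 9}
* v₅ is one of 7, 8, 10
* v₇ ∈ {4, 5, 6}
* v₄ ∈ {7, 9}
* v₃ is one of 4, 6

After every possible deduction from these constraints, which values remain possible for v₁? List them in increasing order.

Among the 7 variables, 5 fits only v₇ (and all 7 values in {4, 5, 6, 7, 8, 9, 10} must be used), so v₇ = 5.
The 6 still-open variables draw from only 6 values {4, 6, 7, 8, 9, 10}, so each is used; only v₅ can be 10, hence v₅ = 10.
The 5 still-open variables together cover exactly {4, 6, 7, 8, 9} — 5 values for 5 variables — and 8 appears only in v₂'s list, so v₂ = 8.
v₄ and v₆ between them cover only {7, 9} — a naked pair. Remove those values from v₁.
No further eliminations apply; v₁ can still be any of 4, 6.

4, 6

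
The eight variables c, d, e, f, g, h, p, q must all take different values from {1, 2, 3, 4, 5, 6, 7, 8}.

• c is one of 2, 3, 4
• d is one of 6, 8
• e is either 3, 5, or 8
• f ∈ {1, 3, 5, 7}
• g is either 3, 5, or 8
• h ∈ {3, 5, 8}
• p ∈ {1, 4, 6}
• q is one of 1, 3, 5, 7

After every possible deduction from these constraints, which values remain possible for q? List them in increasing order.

Among the 8 variables, 2 fits only c (and all 8 values in {1, 2, 3, 4, 5, 6, 7, 8} must be used), so c = 2.
The 7 still-open variables together cover exactly {1, 3, 4, 5, 6, 7, 8} — 7 values for 7 variables — and 4 appears only in p's list, so p = 4.
The 6 still-open variables draw from only 6 values {1, 3, 5, 6, 7, 8}, so each is used; only d can be 6, hence d = 6.
The 3 variables e, g, h are confined to {3, 5, 8}, which locks those values in; drop them from f, q.
No further eliminations apply; q can still be any of 1, 7.

1, 7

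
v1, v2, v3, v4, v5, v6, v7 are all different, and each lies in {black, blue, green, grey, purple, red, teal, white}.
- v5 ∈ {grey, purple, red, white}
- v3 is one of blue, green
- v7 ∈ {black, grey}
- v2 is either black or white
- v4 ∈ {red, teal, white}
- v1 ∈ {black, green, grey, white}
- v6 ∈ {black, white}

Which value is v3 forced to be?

The 2 variables v2 and v6 are confined to {black, white}, which locks those values in; drop them from v1, v4, v5, v7.
That leaves v7 = grey. Strike grey from v1, v5.
v1 has just one choice, so v1 = green. Strike green from v3.
So v3 = blue.

blue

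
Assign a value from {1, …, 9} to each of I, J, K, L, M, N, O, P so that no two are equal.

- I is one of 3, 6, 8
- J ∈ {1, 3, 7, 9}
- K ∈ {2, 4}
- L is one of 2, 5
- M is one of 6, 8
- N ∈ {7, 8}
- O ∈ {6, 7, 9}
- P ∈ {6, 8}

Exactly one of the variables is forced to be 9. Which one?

M and P share exactly the 2 values {6, 8}; by pigeonhole those values go to them, so strike 6, 8 from I, N, O.
I must be 3 (only option left). Eliminate 3 elsewhere: J.
N must be 7 (only option left). Remove 7 from J, O.
So 9 goes to O.

O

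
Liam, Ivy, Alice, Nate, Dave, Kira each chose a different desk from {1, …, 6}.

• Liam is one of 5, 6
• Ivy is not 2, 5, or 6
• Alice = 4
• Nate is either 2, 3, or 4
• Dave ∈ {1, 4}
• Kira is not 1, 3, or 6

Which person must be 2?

Nate

Alice's domain is down to {4}, so Alice = 4. Strike 4 from Ivy, Nate, Dave, Kira.
Dave must be 1 (only option left). Strike 1 from Ivy.
That leaves Ivy = 3. Eliminate 3 elsewhere: Nate.
So 2 goes to Nate.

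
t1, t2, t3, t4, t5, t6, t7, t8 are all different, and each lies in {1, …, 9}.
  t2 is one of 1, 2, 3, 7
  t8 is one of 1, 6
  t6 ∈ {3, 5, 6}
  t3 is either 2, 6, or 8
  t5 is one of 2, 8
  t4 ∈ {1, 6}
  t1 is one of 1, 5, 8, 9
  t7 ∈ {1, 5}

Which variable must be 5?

The 8 variables draw from only 8 values {1, 2, 3, 5, 6, 7, 8, 9}, so each is used; only t2 can be 7, hence t2 = 7.
The 7 still-open variables draw from only 7 values {1, 2, 3, 5, 6, 8, 9}, so each is used; only t6 can be 3, hence t6 = 3.
The 6 still-open variables draw from only 6 values {1, 2, 5, 6, 8, 9}, so each is used; only t1 can be 9, hence t1 = 9.
The 5 still-open variables draw from only 5 values {1, 2, 5, 6, 8}, so each is used; only t7 can be 5, hence t7 = 5.

t7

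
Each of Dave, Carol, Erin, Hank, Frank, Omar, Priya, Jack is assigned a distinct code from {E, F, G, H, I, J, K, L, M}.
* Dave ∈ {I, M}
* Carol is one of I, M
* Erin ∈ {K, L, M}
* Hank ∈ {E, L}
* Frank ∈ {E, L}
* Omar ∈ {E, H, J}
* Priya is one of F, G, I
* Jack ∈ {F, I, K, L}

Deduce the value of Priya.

G

Dave and Carol share exactly the 2 values {I, M}; by pigeonhole those values go to them, so strike I, M from Erin, Priya, Jack.
Hank and Frank between them cover only {E, L} — a naked pair. Remove those values from Erin, Omar, Jack.
That leaves Erin = K. So Jack can't be K.
That leaves Jack = F. Strike F from Priya.
So Priya = G.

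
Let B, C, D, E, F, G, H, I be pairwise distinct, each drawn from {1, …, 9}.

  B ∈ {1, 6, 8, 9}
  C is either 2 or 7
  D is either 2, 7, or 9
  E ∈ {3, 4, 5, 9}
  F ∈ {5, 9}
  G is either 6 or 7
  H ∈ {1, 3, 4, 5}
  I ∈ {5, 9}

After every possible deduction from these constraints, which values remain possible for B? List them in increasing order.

1, 8

The 2 variables F and I are confined to {5, 9}, which locks those values in; drop them from B, D, E, H.
The 2 variables C and D are confined to {2, 7}, which locks those values in; drop them from G.
G must be 6 (only option left). So B can't be 6.
No further eliminations apply; B can still be any of 1, 8.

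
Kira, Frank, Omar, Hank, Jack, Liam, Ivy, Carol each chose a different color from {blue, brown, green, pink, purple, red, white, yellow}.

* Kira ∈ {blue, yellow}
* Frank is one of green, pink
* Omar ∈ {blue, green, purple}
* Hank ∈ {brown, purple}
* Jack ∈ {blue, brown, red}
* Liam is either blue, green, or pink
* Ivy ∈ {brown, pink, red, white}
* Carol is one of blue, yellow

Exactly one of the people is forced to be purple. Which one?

Omar

The 8 variables draw from only 8 values {blue, brown, green, pink, purple, red, white, yellow}, so each is used; only Ivy can be white, hence Ivy = white.
The 7 still-open variables draw from only 7 values {blue, brown, green, pink, purple, red, yellow}, so each is used; only Jack can be red, hence Jack = red.
The 6 still-open variables together cover exactly {blue, brown, green, pink, purple, yellow} — 6 values for 6 variables — and brown appears only in Hank's list, so Hank = brown.
The 5 still-open variables together cover exactly {blue, green, pink, purple, yellow} — 5 values for 5 variables — and purple appears only in Omar's list, so Omar = purple.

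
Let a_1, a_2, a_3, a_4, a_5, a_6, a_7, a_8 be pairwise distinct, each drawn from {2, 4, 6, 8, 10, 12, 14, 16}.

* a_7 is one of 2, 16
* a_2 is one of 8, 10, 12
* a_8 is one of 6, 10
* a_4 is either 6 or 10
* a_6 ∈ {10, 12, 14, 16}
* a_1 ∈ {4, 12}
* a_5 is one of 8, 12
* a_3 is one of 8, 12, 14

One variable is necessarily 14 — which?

The 8 variables together cover exactly {2, 4, 6, 8, 10, 12, 14, 16} — 8 values for 8 variables — and 2 appears only in a_7's list, so a_7 = 2.
The 7 still-open variables together cover exactly {4, 6, 8, 10, 12, 14, 16} — 7 values for 7 variables — and 4 appears only in a_1's list, so a_1 = 4.
The 6 still-open variables draw from only 6 values {6, 8, 10, 12, 14, 16}, so each is used; only a_6 can be 16, hence a_6 = 16.
Among the 5 still-open variables, 14 fits only a_3 (and all 5 values in {6, 8, 10, 12, 14} must be used), so a_3 = 14.

a_3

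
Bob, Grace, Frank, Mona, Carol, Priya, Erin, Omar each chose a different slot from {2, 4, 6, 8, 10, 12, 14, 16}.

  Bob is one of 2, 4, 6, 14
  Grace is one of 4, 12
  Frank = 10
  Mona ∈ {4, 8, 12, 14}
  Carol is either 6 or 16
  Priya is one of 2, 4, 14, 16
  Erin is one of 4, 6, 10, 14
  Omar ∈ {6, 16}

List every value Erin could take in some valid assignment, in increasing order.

Frank's domain is down to {10}, so Frank = 10. Eliminate 10 elsewhere: Erin.
The 7 still-open variables together cover exactly {2, 4, 6, 8, 12, 14, 16} — 7 values for 7 variables — and 8 appears only in Mona's list, so Mona = 8.
The 6 still-open variables together cover exactly {2, 4, 6, 12, 14, 16} — 6 values for 6 variables — and 12 appears only in Grace's list, so Grace = 12.
Carol and Omar share exactly the 2 values {6, 16}; by pigeonhole those values go to them, so strike 6, 16 from Bob, Priya, Erin.
No further eliminations apply; Erin can still be any of 4, 14.

4, 14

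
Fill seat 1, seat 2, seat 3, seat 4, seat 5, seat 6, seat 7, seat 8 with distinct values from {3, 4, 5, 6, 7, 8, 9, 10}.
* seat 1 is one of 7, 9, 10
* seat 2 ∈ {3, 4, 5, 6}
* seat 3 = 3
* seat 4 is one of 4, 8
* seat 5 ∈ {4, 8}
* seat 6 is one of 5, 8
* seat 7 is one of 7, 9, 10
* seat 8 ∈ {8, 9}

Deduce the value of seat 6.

seat 3 has just one choice, so seat 3 = 3. Strike 3 from seat 2.
The 7 still-open variables draw from only 7 values {4, 5, 6, 7, 8, 9, 10}, so each is used; only seat 2 can be 6, hence seat 2 = 6.
Among the 6 still-open variables, 5 fits only seat 6 (and all 6 values in {4, 5, 7, 8, 9, 10} must be used), so seat 6 = 5.

5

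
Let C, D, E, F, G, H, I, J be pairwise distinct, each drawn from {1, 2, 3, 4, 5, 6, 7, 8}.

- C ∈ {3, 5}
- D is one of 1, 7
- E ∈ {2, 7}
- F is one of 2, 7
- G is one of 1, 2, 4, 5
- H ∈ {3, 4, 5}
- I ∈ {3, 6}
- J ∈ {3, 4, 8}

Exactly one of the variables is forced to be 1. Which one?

Among the 8 variables, 6 fits only I (and all 8 values in {1, 2, 3, 4, 5, 6, 7, 8} must be used), so I = 6.
The 7 still-open variables together cover exactly {1, 2, 3, 4, 5, 7, 8} — 7 values for 7 variables — and 8 appears only in J's list, so J = 8.
E and F between them cover only {2, 7} — a naked pair. Remove those values from D, G.
So 1 goes to D.

D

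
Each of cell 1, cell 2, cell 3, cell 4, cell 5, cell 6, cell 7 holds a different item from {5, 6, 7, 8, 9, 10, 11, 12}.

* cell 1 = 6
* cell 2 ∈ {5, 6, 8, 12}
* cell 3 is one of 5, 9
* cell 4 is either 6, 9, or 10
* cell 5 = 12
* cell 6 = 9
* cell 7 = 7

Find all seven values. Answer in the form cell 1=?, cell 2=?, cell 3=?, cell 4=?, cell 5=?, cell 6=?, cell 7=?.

cell 1's domain is down to {6}, so cell 1 = 6. Remove 6 from cell 2, cell 4.
cell 5's domain is down to {12}, so cell 5 = 12. So cell 2 can't be 12.
cell 6's domain is down to {9}, so cell 6 = 9. Eliminate 9 elsewhere: cell 3, cell 4.
cell 7 must be 7 (only option left).
cell 3 must be 5 (only option left). Strike 5 from cell 2.
cell 4 has just one choice, so cell 4 = 10.
cell 2 has just one choice, so cell 2 = 8.

cell 1=6, cell 2=8, cell 3=5, cell 4=10, cell 5=12, cell 6=9, cell 7=7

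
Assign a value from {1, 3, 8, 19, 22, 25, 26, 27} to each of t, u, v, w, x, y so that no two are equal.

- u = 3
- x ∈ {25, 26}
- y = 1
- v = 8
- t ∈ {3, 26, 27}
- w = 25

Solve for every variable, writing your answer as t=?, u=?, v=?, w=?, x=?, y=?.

t=27, u=3, v=8, w=25, x=26, y=1

u's domain is down to {3}, so u = 3. Remove 3 from t.
v has just one choice, so v = 8.
w's domain is down to {25}, so w = 25. Strike 25 from x.
x must be 26 (only option left). Remove 26 from t.
y has just one choice, so y = 1.
t must be 27 (only option left).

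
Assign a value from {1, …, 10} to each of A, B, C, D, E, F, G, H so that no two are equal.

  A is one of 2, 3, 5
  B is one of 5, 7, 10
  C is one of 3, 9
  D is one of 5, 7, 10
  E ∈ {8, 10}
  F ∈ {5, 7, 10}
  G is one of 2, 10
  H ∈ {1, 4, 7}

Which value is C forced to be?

B, D, F share exactly the 3 values {5, 7, 10}; by pigeonhole those values go to them, so strike 5, 7, 10 from A, E, G, H.
That leaves E = 8.
That leaves G = 2. So A can't be 2.
A has just one choice, so A = 3. Eliminate 3 elsewhere: C.
So C = 9.

9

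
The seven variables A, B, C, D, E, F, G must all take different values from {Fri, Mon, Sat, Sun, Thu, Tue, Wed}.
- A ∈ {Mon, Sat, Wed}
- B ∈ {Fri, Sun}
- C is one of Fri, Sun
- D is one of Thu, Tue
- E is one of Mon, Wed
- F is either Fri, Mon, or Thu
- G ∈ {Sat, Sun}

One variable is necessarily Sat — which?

The 7 variables draw from only 7 values {Fri, Mon, Sat, Sun, Thu, Tue, Wed}, so each is used; only D can be Tue, hence D = Tue.
The 6 still-open variables together cover exactly {Fri, Mon, Sat, Sun, Thu, Wed} — 6 values for 6 variables — and Thu appears only in F's list, so F = Thu.
B and C between them cover only {Fri, Sun} — a naked pair. Remove those values from G.
So Sat goes to G.

G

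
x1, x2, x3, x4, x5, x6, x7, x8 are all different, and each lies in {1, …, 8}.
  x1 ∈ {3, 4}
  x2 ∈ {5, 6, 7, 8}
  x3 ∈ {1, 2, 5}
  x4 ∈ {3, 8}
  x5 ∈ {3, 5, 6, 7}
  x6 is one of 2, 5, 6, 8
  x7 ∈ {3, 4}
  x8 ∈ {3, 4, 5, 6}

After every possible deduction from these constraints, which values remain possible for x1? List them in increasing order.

Among the 8 variables, 1 fits only x3 (and all 8 values in {1, 2, 3, 4, 5, 6, 7, 8} must be used), so x3 = 1.
The 7 still-open variables draw from only 7 values {2, 3, 4, 5, 6, 7, 8}, so each is used; only x6 can be 2, hence x6 = 2.
The 2 variables x1 and x7 are confined to {3, 4}, which locks those values in; drop them from x4, x5, x8.
x4 must be 8 (only option left). Eliminate 8 elsewhere: x2.
No further eliminations apply; x1 can still be any of 3, 4.

3, 4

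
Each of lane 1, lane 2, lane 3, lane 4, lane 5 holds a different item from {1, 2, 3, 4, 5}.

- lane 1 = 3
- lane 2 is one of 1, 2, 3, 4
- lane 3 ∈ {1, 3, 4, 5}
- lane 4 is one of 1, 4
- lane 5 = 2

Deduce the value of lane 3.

lane 1's domain is down to {3}, so lane 1 = 3. Strike 3 from lane 2, lane 3.
lane 5's domain is down to {2}, so lane 5 = 2. Remove 2 from lane 2.
The 3 still-open variables together cover exactly {1, 4, 5} — 3 values for 3 variables — and 5 appears only in lane 3's list, so lane 3 = 5.

5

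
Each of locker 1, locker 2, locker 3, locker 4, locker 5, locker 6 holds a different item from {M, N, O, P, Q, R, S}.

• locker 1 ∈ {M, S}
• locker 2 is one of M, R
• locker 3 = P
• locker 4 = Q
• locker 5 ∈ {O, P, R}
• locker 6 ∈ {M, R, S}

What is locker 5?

locker 3's domain is down to {P}, so locker 3 = P. So locker 5 can't be P.
locker 4's domain is down to {Q}, so locker 4 = Q.
Among the 4 still-open variables, O fits only locker 5 (and all 4 values in {M, O, R, S} must be used), so locker 5 = O.

O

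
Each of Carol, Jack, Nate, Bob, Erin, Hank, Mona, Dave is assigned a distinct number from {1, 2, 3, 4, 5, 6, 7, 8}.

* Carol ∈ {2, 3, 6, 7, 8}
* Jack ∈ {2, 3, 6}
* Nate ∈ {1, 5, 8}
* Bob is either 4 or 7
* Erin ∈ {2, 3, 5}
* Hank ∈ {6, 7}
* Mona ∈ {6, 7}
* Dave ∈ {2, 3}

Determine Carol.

8

The 8 variables together cover exactly {1, 2, 3, 4, 5, 6, 7, 8} — 8 values for 8 variables — and 1 appears only in Nate's list, so Nate = 1.
Among the 7 still-open variables, 4 fits only Bob (and all 7 values in {2, 3, 4, 5, 6, 7, 8} must be used), so Bob = 4.
The 6 still-open variables together cover exactly {2, 3, 5, 6, 7, 8} — 6 values for 6 variables — and 5 appears only in Erin's list, so Erin = 5.
Among the 5 still-open variables, 8 fits only Carol (and all 5 values in {2, 3, 6, 7, 8} must be used), so Carol = 8.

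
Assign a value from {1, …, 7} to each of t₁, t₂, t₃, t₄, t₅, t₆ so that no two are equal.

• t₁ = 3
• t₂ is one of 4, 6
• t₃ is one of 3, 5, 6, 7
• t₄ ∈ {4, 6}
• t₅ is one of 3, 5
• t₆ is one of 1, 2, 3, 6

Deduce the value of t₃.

7

t₁'s domain is down to {3}, so t₁ = 3. Eliminate 3 elsewhere: t₃, t₅, t₆.
t₅ must be 5 (only option left). Eliminate 5 elsewhere: t₃.
The 2 variables t₂ and t₄ are confined to {4, 6}, which locks those values in; drop them from t₃, t₆.
So t₃ = 7.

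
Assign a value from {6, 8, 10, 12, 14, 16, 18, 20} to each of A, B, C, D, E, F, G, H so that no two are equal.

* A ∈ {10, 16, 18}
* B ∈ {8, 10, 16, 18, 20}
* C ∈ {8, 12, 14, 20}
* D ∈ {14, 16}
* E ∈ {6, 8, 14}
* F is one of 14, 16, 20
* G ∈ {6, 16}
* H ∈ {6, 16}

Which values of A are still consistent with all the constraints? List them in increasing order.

10, 18

Among the 8 variables, 12 fits only C (and all 8 values in {6, 8, 10, 12, 14, 16, 18, 20} must be used), so C = 12.
G and H between them cover only {6, 16} — a naked pair. Remove those values from A, B, D, E, F.
D's domain is down to {14}, so D = 14. Strike 14 from E, F.
E's domain is down to {8}, so E = 8. Remove 8 from B.
That leaves F = 20. Eliminate 20 elsewhere: B.
No further eliminations apply; A can still be any of 10, 18.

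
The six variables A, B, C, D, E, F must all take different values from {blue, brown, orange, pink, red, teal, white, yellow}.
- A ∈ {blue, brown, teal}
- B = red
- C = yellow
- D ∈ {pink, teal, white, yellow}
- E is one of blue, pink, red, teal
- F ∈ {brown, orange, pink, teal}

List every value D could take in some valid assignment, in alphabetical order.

B has just one choice, so B = red. Eliminate red elsewhere: E.
C must be yellow (only option left). So D can't be yellow.
No further eliminations apply; D can still be any of pink, teal, white.

pink, teal, white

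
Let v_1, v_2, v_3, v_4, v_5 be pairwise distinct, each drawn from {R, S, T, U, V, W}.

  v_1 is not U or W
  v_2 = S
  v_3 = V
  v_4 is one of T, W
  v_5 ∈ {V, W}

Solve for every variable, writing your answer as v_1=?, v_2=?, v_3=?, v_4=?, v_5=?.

v_2 has just one choice, so v_2 = S. Strike S from v_1.
v_3 has just one choice, so v_3 = V. Strike V from v_1, v_5.
v_5's domain is down to {W}, so v_5 = W. Strike W from v_4.
v_4's domain is down to {T}, so v_4 = T. Eliminate T elsewhere: v_1.
v_1 has just one choice, so v_1 = R.

v_1=R, v_2=S, v_3=V, v_4=T, v_5=W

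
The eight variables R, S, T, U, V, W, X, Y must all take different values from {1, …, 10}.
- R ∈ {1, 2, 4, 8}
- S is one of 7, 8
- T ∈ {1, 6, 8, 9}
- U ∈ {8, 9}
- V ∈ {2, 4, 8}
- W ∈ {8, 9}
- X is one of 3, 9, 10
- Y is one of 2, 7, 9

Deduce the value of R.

1

U and W share exactly the 2 values {8, 9}; by pigeonhole those values go to them, so strike 8, 9 from R, S, T, V, X, Y.
S must be 7 (only option left). Strike 7 from Y.
Y must be 2 (only option left). So R, V can't be 2.
V's domain is down to {4}, so V = 4. So R can't be 4.
So R = 1.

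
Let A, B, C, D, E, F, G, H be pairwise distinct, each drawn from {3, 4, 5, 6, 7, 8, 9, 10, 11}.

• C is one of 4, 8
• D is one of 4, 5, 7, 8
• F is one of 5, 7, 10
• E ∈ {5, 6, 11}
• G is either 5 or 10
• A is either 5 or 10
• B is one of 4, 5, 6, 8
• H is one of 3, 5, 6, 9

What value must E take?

A and G share exactly the 2 values {5, 10}; by pigeonhole those values go to them, so strike 5, 10 from B, D, E, F, H.
That leaves F = 7. So D can't be 7.
C and D share exactly the 2 values {4, 8}; by pigeonhole those values go to them, so strike 4, 8 from B.
B has just one choice, so B = 6. Strike 6 from E, H.
So E = 11.

11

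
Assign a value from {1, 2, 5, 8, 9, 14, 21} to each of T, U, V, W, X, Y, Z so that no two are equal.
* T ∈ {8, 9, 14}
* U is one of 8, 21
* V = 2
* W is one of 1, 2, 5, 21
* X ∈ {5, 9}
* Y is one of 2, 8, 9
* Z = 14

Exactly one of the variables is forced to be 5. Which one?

V has just one choice, so V = 2. Eliminate 2 elsewhere: W, Y.
Z must be 14 (only option left). Remove 14 from T.
The 5 still-open variables together cover exactly {1, 5, 8, 9, 21} — 5 values for 5 variables — and 1 appears only in W's list, so W = 1.
The 4 still-open variables together cover exactly {5, 8, 9, 21} — 4 values for 4 variables — and 5 appears only in X's list, so X = 5.

X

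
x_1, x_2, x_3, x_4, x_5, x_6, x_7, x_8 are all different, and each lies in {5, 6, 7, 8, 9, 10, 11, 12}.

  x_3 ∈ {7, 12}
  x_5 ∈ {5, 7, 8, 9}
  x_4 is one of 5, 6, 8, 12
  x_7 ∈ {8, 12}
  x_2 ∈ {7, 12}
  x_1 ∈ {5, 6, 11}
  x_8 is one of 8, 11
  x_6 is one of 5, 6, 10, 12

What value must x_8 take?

11

The 8 variables together cover exactly {5, 6, 7, 8, 9, 10, 11, 12} — 8 values for 8 variables — and 9 appears only in x_5's list, so x_5 = 9.
Among the 7 still-open variables, 10 fits only x_6 (and all 7 values in {5, 6, 7, 8, 10, 11, 12} must be used), so x_6 = 10.
x_2 and x_3 share exactly the 2 values {7, 12}; by pigeonhole those values go to them, so strike 7, 12 from x_4, x_7.
x_7 has just one choice, so x_7 = 8. Eliminate 8 elsewhere: x_4, x_8.
So x_8 = 11.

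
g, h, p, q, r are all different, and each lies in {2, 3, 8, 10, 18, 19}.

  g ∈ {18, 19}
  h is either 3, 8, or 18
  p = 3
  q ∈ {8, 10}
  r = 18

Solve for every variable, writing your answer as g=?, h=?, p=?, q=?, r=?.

p's domain is down to {3}, so p = 3. Eliminate 3 elsewhere: h.
r's domain is down to {18}, so r = 18. Eliminate 18 elsewhere: g, h.
g's domain is down to {19}, so g = 19.
h has just one choice, so h = 8. So q can't be 8.
q has just one choice, so q = 10.

g=19, h=8, p=3, q=10, r=18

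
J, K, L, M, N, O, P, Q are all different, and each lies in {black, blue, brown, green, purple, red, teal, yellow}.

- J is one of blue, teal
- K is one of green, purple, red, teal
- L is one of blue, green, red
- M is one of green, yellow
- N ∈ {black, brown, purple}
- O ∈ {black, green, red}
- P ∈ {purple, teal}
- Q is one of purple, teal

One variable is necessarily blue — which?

J

Among the 8 variables, brown fits only N (and all 8 values in {black, blue, brown, green, purple, red, teal, yellow} must be used), so N = brown.
Among the 7 still-open variables, black fits only O (and all 7 values in {black, blue, green, purple, red, teal, yellow} must be used), so O = black.
Among the 6 still-open variables, yellow fits only M (and all 6 values in {blue, green, purple, red, teal, yellow} must be used), so M = yellow.
P and Q share exactly the 2 values {purple, teal}; by pigeonhole those values go to them, so strike purple, teal from J, K.
So blue goes to J.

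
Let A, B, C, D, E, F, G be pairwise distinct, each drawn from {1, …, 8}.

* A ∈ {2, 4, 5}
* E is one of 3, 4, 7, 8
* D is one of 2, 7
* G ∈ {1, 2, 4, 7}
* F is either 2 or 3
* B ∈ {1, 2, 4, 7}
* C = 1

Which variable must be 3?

C must be 1 (only option left). Strike 1 from B, G.
The 6 still-open variables draw from only 6 values {2, 3, 4, 5, 7, 8}, so each is used; only A can be 5, hence A = 5.
Among the 5 still-open variables, 8 fits only E (and all 5 values in {2, 3, 4, 7, 8} must be used), so E = 8.
Among the 4 still-open variables, 3 fits only F (and all 4 values in {2, 3, 4, 7} must be used), so F = 3.

F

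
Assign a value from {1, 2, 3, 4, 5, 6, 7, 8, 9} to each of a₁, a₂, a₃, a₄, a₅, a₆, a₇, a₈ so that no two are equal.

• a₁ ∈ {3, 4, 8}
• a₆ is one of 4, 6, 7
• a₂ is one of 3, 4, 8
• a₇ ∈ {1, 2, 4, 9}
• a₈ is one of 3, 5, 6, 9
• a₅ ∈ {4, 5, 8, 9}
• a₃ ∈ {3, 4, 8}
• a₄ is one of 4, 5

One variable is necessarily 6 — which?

a₈

a₁, a₂, a₃ between them cover only {3, 4, 8} — a naked triple. Remove those values from a₄, a₅, a₆, a₇, a₈.
a₄'s domain is down to {5}, so a₄ = 5. Strike 5 from a₅, a₈.
a₅'s domain is down to {9}, so a₅ = 9. Strike 9 from a₇, a₈.
So 6 goes to a₈.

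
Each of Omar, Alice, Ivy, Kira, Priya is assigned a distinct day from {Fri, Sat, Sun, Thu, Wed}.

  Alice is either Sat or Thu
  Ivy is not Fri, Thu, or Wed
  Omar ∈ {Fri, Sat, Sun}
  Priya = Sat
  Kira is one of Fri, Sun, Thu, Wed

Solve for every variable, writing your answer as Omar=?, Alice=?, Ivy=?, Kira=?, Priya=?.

Priya has just one choice, so Priya = Sat. Strike Sat from Omar, Alice, Ivy.
Alice has just one choice, so Alice = Thu. Strike Thu from Kira.
Ivy has just one choice, so Ivy = Sun. Strike Sun from Omar, Kira.
Omar must be Fri (only option left). Eliminate Fri elsewhere: Kira.
Kira must be Wed (only option left).

Omar=Fri, Alice=Thu, Ivy=Sun, Kira=Wed, Priya=Sat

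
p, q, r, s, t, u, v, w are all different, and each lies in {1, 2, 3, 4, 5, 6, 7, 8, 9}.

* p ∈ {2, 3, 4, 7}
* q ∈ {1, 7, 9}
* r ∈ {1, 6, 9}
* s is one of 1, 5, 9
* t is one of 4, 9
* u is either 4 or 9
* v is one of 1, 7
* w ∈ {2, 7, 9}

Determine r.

6

Among the 8 variables, 3 fits only p (and all 8 values in {1, 2, 3, 4, 5, 6, 7, 9} must be used), so p = 3.
The 7 still-open variables draw from only 7 values {1, 2, 4, 5, 6, 7, 9}, so each is used; only w can be 2, hence w = 2.
Among the 6 still-open variables, 5 fits only s (and all 6 values in {1, 4, 5, 6, 7, 9} must be used), so s = 5.
The 5 still-open variables together cover exactly {1, 4, 6, 7, 9} — 5 values for 5 variables — and 6 appears only in r's list, so r = 6.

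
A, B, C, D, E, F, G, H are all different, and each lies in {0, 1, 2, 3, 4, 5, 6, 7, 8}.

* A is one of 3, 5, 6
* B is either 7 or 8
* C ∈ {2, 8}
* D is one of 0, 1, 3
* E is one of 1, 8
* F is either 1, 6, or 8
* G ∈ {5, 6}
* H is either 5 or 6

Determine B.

The 8 variables together cover exactly {0, 1, 2, 3, 5, 6, 7, 8} — 8 values for 8 variables — and 0 appears only in D's list, so D = 0.
Among the 7 still-open variables, 2 fits only C (and all 7 values in {1, 2, 3, 5, 6, 7, 8} must be used), so C = 2.
Among the 6 still-open variables, 3 fits only A (and all 6 values in {1, 3, 5, 6, 7, 8} must be used), so A = 3.
The 5 still-open variables together cover exactly {1, 5, 6, 7, 8} — 5 values for 5 variables — and 7 appears only in B's list, so B = 7.

7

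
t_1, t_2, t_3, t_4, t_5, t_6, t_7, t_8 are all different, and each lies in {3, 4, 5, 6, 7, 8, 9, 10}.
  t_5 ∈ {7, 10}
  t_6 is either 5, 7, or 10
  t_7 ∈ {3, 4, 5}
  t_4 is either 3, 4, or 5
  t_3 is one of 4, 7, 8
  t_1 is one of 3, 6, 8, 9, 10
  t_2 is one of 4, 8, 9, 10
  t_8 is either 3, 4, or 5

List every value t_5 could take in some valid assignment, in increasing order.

Among the 8 variables, 6 fits only t_1 (and all 8 values in {3, 4, 5, 6, 7, 8, 9, 10} must be used), so t_1 = 6.
The 7 still-open variables draw from only 7 values {3, 4, 5, 7, 8, 9, 10}, so each is used; only t_2 can be 9, hence t_2 = 9.
The 6 still-open variables together cover exactly {3, 4, 5, 7, 8, 10} — 6 values for 6 variables — and 8 appears only in t_3's list, so t_3 = 8.
t_4, t_7, t_8 share exactly the 3 values {3, 4, 5}; by pigeonhole those values go to them, so strike 3, 4, 5 from t_6.
No further eliminations apply; t_5 can still be any of 7, 10.

7, 10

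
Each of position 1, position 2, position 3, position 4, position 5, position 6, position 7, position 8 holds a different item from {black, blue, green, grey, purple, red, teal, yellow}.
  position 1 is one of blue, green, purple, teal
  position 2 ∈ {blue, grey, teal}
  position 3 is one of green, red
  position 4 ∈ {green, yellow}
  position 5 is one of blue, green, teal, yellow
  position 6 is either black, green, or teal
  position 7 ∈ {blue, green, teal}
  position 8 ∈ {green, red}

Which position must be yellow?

position 4

The 8 variables draw from only 8 values {black, blue, green, grey, purple, red, teal, yellow}, so each is used; only position 6 can be black, hence position 6 = black.
Among the 7 still-open variables, grey fits only position 2 (and all 7 values in {blue, green, grey, purple, red, teal, yellow} must be used), so position 2 = grey.
The 6 still-open variables together cover exactly {blue, green, purple, red, teal, yellow} — 6 values for 6 variables — and purple appears only in position 1's list, so position 1 = purple.
position 3 and position 8 share exactly the 2 values {green, red}; by pigeonhole those values go to them, so strike green, red from position 4, position 5, position 7.
So yellow goes to position 4.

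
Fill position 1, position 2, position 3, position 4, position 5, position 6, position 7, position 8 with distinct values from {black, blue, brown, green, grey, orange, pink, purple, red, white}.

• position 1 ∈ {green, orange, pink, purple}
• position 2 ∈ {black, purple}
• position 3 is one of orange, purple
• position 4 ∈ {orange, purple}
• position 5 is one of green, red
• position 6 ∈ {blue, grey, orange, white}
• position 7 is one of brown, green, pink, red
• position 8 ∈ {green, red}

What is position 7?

The 2 variables position 3 and position 4 are confined to {orange, purple}, which locks those values in; drop them from position 1, position 2, position 6.
position 2's domain is down to {black}, so position 2 = black.
position 5 and position 8 share exactly the 2 values {green, red}; by pigeonhole those values go to them, so strike green, red from position 1, position 7.
position 1 must be pink (only option left). Remove pink from position 7.
So position 7 = brown.

brown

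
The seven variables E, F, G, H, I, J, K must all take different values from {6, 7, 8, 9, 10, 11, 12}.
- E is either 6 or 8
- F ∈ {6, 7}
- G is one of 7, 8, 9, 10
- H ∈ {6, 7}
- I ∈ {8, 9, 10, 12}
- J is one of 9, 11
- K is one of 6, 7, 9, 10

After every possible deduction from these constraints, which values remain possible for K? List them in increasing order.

The 7 variables draw from only 7 values {6, 7, 8, 9, 10, 11, 12}, so each is used; only J can be 11, hence J = 11.
The 6 still-open variables together cover exactly {6, 7, 8, 9, 10, 12} — 6 values for 6 variables — and 12 appears only in I's list, so I = 12.
F and H between them cover only {6, 7} — a naked pair. Remove those values from E, G, K.
E must be 8 (only option left). So G can't be 8.
No further eliminations apply; K can still be any of 9, 10.

9, 10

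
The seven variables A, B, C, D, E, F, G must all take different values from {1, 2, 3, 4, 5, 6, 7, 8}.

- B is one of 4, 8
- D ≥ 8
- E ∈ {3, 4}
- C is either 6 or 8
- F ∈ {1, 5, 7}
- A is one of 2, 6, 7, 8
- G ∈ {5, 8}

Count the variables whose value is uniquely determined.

D has just one choice, so D = 8. Eliminate 8 elsewhere: A, B, C, G.
G's domain is down to {5}, so G = 5. So F can't be 5.
B has just one choice, so B = 4. Remove 4 from E.
C's domain is down to {6}, so C = 6. Strike 6 from A.
E's domain is down to {3}, so E = 3.
Determined: B=4, C=6, D=8, E=3, G=5. The other variables each still have more than one consistent value. That makes 5.

5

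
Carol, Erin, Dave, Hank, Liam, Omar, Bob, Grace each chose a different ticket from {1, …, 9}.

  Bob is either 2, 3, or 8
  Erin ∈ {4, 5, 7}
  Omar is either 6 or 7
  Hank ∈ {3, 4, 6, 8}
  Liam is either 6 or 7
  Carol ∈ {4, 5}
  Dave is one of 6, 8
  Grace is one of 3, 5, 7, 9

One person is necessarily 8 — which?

The 8 variables together cover exactly {2, 3, 4, 5, 6, 7, 8, 9} — 8 values for 8 variables — and 2 appears only in Bob's list, so Bob = 2.
The 7 still-open variables together cover exactly {3, 4, 5, 6, 7, 8, 9} — 7 values for 7 variables — and 9 appears only in Grace's list, so Grace = 9.
The 6 still-open variables draw from only 6 values {3, 4, 5, 6, 7, 8}, so each is used; only Hank can be 3, hence Hank = 3.
Among the 5 still-open variables, 8 fits only Dave (and all 5 values in {4, 5, 6, 7, 8} must be used), so Dave = 8.

Dave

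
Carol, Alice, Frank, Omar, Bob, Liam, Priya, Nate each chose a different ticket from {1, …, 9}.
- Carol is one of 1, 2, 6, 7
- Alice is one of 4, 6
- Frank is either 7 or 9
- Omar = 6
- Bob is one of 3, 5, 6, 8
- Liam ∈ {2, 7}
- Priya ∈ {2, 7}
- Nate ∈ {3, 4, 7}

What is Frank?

9

Omar must be 6 (only option left). So Carol, Alice, Bob can't be 6.
Alice's domain is down to {4}, so Alice = 4. So Nate can't be 4.
Liam and Priya between them cover only {2, 7} — a naked pair. Remove those values from Carol, Frank, Nate.
So Frank = 9.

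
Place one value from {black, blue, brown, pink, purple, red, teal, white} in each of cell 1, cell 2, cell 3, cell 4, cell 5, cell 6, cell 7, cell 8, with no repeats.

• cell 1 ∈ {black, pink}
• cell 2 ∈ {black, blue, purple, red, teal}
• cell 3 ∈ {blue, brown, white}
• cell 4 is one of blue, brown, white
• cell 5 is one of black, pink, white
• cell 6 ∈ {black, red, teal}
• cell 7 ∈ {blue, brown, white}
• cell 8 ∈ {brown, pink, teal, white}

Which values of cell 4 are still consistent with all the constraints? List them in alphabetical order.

blue, brown, white

The 8 variables together cover exactly {black, blue, brown, pink, purple, red, teal, white} — 8 values for 8 variables — and purple appears only in cell 2's list, so cell 2 = purple.
Among the 7 still-open variables, red fits only cell 6 (and all 7 values in {black, blue, brown, pink, red, teal, white} must be used), so cell 6 = red.
Among the 6 still-open variables, teal fits only cell 8 (and all 6 values in {black, blue, brown, pink, teal, white} must be used), so cell 8 = teal.
The 3 variables cell 3, cell 4, cell 7 are confined to {blue, brown, white}, which locks those values in; drop them from cell 5.
No further eliminations apply; cell 4 can still be any of blue, brown, white.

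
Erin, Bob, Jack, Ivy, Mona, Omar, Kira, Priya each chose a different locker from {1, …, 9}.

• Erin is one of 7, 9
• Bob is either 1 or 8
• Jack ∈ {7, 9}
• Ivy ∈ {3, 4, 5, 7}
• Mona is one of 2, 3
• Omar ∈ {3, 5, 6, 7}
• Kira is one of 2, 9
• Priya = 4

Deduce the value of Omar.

Priya's domain is down to {4}, so Priya = 4. Eliminate 4 elsewhere: Ivy.
The 2 variables Erin and Jack are confined to {7, 9}, which locks those values in; drop them from Ivy, Omar, Kira.
Kira has just one choice, so Kira = 2. Remove 2 from Mona.
Mona must be 3 (only option left). Strike 3 from Ivy, Omar.
That leaves Ivy = 5. Eliminate 5 elsewhere: Omar.
So Omar = 6.

6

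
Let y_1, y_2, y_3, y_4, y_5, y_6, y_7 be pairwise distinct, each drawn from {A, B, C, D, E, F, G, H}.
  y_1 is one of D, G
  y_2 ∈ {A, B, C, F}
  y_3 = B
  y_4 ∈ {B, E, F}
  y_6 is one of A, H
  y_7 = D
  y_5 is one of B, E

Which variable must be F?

y_4

y_3's domain is down to {B}, so y_3 = B. Strike B from y_2, y_4, y_5.
y_5 must be E (only option left). Strike E from y_4.
So F goes to y_4.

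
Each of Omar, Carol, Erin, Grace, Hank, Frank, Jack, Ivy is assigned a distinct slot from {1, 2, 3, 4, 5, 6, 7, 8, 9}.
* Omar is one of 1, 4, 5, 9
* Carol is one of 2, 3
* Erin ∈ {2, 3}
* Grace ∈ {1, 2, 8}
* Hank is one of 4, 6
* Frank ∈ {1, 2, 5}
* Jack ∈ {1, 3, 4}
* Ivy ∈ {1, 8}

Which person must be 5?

The 8 variables draw from only 8 values {1, 2, 3, 4, 5, 6, 8, 9}, so each is used; only Hank can be 6, hence Hank = 6.
Among the 7 still-open variables, 9 fits only Omar (and all 7 values in {1, 2, 3, 4, 5, 8, 9} must be used), so Omar = 9.
The 6 still-open variables together cover exactly {1, 2, 3, 4, 5, 8} — 6 values for 6 variables — and 4 appears only in Jack's list, so Jack = 4.
The 5 still-open variables draw from only 5 values {1, 2, 3, 5, 8}, so each is used; only Frank can be 5, hence Frank = 5.

Frank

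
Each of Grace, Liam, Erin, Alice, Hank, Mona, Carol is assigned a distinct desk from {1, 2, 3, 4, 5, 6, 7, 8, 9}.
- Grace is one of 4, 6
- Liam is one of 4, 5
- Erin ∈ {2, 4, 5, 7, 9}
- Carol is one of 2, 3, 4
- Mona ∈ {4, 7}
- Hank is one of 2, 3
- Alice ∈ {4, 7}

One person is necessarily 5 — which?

Liam

The 7 variables draw from only 7 values {2, 3, 4, 5, 6, 7, 9}, so each is used; only Grace can be 6, hence Grace = 6.
The 6 still-open variables draw from only 6 values {2, 3, 4, 5, 7, 9}, so each is used; only Erin can be 9, hence Erin = 9.
The 5 still-open variables draw from only 5 values {2, 3, 4, 5, 7}, so each is used; only Liam can be 5, hence Liam = 5.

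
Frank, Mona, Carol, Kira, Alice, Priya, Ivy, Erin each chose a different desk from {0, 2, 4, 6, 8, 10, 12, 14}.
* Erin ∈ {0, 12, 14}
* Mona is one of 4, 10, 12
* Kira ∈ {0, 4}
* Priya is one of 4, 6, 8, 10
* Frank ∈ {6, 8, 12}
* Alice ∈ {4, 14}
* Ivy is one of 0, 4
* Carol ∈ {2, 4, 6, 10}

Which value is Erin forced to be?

Among the 8 variables, 2 fits only Carol (and all 8 values in {0, 2, 4, 6, 8, 10, 12, 14} must be used), so Carol = 2.
The 2 variables Kira and Ivy are confined to {0, 4}, which locks those values in; drop them from Mona, Alice, Priya, Erin.
Alice's domain is down to {14}, so Alice = 14. Remove 14 from Erin.
So Erin = 12.

12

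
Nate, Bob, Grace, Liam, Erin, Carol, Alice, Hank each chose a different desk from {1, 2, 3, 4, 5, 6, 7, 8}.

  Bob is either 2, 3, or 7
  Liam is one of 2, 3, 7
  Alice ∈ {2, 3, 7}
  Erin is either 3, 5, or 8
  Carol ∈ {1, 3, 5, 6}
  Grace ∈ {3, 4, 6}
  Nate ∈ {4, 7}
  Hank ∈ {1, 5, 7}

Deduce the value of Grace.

6

The 8 variables together cover exactly {1, 2, 3, 4, 5, 6, 7, 8} — 8 values for 8 variables — and 8 appears only in Erin's list, so Erin = 8.
Bob, Liam, Alice between them cover only {2, 3, 7} — a naked triple. Remove those values from Nate, Grace, Carol, Hank.
Nate has just one choice, so Nate = 4. Strike 4 from Grace.
So Grace = 6.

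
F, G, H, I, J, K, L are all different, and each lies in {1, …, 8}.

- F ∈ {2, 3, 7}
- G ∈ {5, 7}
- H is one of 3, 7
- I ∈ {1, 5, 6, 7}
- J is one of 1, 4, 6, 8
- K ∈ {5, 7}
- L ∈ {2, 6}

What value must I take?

G and K share exactly the 2 values {5, 7}; by pigeonhole those values go to them, so strike 5, 7 from F, H, I.
H's domain is down to {3}, so H = 3. Remove 3 from F.
That leaves F = 2. Eliminate 2 elsewhere: L.
L's domain is down to {6}, so L = 6. Remove 6 from I, J.
So I = 1.

1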